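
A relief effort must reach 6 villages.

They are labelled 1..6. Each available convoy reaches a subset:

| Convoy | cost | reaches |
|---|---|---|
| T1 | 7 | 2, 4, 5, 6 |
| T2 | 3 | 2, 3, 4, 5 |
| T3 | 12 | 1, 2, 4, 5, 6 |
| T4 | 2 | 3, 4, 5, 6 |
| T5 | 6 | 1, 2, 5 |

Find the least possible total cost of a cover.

8

T4, T5 together cover every village (T4 ∪ T5 = {1, 2, 3, 4, 5, 6}); total cost 2 + 6 = 8.
The greedy pick T4, T2, T5 costs 11; no covering selection beats 8.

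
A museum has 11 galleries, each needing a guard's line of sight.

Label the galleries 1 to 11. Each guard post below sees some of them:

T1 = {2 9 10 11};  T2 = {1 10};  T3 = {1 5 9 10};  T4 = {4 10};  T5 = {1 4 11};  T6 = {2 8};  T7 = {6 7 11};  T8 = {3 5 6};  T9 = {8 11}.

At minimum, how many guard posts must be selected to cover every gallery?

5

Take {T3, T4, T6, T7, T8}. Their union is {1, 2, 3, 4, 5, 6, 7, 8, 9, 10, 11}, which is all 11 galleries.
No 4 of the 9 guard posts cover everything (all 126 combinations miss at least one gallery), so 5 is optimal.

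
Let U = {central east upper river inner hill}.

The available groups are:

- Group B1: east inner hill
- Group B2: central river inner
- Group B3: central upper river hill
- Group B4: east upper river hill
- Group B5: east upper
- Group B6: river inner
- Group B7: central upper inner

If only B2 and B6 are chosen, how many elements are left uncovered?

Union of B2, B6 = {central, river, inner}.
Not covered: east, upper, hill — 3 elements.

3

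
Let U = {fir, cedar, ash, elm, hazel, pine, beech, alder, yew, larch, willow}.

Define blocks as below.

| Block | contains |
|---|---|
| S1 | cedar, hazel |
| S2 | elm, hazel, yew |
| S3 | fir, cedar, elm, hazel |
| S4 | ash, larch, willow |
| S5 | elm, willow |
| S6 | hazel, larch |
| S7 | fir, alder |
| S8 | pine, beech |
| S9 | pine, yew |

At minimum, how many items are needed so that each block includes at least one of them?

Take H = {fir, hazel, pine, willow}. Each listed block contains at least one of these, so H is a hitting set of size 4.
The blocks S5, S6, S7, S8 are pairwise disjoint, so any hitting set needs a separate item for each — at least 4. Hence 4 is optimal.

4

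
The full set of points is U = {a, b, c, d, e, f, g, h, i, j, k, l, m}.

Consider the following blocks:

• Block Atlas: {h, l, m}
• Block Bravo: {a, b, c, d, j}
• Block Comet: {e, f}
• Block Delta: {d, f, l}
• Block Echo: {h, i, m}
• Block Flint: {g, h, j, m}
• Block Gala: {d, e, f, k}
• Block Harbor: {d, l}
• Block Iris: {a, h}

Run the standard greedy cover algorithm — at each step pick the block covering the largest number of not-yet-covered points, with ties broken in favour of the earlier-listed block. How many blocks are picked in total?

5

Greedy: pick Bravo (covers 5 new) → pick Atlas (covers 3 new) → pick Gala (covers 3 new) → pick Echo (covers 1 new) → pick Flint (covers 1 new). Total picks: 5.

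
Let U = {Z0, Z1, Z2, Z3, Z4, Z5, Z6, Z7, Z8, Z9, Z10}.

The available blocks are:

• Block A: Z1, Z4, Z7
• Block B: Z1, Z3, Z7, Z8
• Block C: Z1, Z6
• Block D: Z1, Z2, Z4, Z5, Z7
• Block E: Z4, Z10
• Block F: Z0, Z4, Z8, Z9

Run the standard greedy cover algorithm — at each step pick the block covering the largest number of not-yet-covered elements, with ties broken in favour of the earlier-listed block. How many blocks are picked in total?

Greedy: pick D (covers 5 new) → pick F (covers 3 new) → pick B (covers 1 new) → pick C (covers 1 new) → pick E (covers 1 new). Total picks: 5.

5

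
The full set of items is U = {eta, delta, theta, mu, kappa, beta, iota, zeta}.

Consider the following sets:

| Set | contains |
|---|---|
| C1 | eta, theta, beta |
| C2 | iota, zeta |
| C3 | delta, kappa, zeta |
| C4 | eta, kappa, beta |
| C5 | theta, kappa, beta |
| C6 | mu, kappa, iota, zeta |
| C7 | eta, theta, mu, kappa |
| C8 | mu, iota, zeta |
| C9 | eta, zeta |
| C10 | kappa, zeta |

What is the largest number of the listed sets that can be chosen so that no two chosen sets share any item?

C2, C5 are pairwise disjoint (C2={iota,zeta}; C5={theta,kappa,beta}).
Every remaining set overlaps one of these, and no 3 of the listed sets are pairwise disjoint, so 2 is the maximum.

2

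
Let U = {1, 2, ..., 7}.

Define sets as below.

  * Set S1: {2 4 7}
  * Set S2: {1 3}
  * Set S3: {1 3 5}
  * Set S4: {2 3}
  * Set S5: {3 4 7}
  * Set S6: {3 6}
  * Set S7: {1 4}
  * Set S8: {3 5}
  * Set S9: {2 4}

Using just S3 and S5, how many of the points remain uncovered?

2

Union of S3, S5 = {1, 3, 4, 5, 7}.
Not covered: 2, 6 — 2 points.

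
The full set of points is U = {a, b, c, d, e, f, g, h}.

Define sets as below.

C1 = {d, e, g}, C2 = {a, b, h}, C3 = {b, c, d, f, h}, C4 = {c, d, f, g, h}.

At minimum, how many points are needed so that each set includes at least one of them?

T = {b, d} meets every set (each contains at least one member of T), and |T| = 2.
The sets C1, C2 are pairwise disjoint, so any hitting set needs a separate point for each — at least 2. Hence 2 is optimal.

2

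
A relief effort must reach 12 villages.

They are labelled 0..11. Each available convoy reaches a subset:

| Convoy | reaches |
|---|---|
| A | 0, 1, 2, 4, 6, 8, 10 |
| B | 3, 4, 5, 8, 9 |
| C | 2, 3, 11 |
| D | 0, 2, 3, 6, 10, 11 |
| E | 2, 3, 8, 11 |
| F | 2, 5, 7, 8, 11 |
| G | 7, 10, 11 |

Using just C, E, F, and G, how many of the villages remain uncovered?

Union of C, E, F, G = {2, 3, 5, 7, 8, 10, 11}.
Not covered: 0, 1, 4, 6, 9 — 5 villages.

5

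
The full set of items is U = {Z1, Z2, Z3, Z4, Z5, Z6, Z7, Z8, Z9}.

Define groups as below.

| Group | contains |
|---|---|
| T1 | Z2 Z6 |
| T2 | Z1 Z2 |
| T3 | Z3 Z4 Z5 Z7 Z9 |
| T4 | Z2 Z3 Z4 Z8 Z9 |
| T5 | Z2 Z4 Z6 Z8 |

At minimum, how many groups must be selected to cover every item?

T2 and T3 and T5 together: T2 ∪ T3 ∪ T5 = {Z1, Z2, Z3, Z4, Z5, Z6, Z7, Z8, Z9} — every item is covered.
Only T2 contains Z1, so T2 is forced; the remaining 7 items need at least 2 more groups (each remaining group adds at most 5) — so at least 3 groups are needed, and 3 is optimal.

3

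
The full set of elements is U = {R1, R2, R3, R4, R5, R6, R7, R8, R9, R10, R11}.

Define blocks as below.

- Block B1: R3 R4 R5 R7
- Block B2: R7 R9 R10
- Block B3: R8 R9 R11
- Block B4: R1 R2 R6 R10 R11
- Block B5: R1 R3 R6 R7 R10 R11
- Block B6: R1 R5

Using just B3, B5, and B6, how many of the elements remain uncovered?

Union of B3, B5, B6 = {R1, R3, R5, R6, R7, R8, R9, R10, R11}.
Not covered: R2, R4 — 2 elements.

2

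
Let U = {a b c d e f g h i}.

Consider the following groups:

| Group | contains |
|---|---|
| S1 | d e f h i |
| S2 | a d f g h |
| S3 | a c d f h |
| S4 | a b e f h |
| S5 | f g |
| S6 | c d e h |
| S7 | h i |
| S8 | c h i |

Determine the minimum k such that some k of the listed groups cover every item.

S2 and S4 and S8 together: S2 ∪ S4 ∪ S8 = {a, b, c, d, e, f, g, h, i} — every item is covered.
Only S4 contains b, so S4 is forced; the remaining 4 items need at least 2 more groups (each remaining group adds at most 2) — so at least 3 groups are needed, and 3 is optimal.

3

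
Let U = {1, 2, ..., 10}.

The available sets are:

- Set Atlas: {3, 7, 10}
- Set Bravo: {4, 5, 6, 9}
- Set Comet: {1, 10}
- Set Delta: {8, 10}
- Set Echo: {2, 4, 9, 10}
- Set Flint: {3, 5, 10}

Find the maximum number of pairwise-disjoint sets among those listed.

Atlas, Bravo are pairwise disjoint (Atlas={3,7,10}; Bravo={4,5,6,9}).
Every remaining set overlaps one of these, and no 3 of the listed sets are pairwise disjoint, so 2 is the maximum.

2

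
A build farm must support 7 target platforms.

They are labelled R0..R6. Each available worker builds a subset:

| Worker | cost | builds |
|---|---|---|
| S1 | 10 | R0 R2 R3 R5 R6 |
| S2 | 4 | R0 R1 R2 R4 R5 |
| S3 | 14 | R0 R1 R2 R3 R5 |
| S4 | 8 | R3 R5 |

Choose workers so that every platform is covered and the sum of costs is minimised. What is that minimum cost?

14

S1, S2 together cover every platform (S1 ∪ S2 = {R0, R1, R2, R3, R4, R5, R6}); total cost 10 + 4 = 14.
No covering selection has total cost below 14.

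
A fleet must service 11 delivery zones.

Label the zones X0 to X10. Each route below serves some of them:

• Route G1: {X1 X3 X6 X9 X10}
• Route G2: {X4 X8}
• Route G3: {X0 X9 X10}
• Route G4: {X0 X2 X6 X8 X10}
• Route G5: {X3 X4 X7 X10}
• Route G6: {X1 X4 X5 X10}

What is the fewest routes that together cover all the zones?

G1 and G4 and G5 and G6 together: G1 ∪ G4 ∪ G5 ∪ G6 = {X0, X1, X2, X3, X4, X5, X6, X7, X8, X9, X10} — every zone is covered.
No 3 of the 6 routes cover everything (all 20 combinations miss at least one zone), so 4 is optimal.

4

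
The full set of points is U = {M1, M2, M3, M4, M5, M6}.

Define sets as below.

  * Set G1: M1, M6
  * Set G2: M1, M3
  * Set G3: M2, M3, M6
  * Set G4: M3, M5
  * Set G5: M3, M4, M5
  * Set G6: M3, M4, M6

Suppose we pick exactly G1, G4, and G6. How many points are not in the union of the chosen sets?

1

Union of G1, G4, G6 = {M1, M3, M4, M5, M6}.
Not covered: M2 — 1 point.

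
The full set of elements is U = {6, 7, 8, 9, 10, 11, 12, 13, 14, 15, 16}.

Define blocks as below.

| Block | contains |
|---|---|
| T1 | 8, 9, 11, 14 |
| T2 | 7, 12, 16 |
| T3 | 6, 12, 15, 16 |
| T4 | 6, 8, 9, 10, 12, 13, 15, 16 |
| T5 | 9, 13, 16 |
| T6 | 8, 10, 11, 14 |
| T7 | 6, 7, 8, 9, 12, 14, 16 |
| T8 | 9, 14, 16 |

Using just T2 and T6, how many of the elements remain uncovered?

4

Union of T2, T6 = {7, 8, 10, 11, 12, 14, 16}.
Not covered: 6, 9, 13, 15 — 4 elements.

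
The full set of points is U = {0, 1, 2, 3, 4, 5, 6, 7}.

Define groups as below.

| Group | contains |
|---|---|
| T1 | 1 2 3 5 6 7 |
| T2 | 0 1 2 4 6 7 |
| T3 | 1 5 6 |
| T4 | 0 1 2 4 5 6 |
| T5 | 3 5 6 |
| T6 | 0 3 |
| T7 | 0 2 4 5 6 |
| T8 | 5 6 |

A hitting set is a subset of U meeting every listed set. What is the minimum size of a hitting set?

2

Take H = {3, 6}. Each listed group contains at least one of these, so H is a hitting set of size 2.
The groups T6, T8 are pairwise disjoint, so any hitting set needs a separate point for each — at least 2. Hence 2 is optimal.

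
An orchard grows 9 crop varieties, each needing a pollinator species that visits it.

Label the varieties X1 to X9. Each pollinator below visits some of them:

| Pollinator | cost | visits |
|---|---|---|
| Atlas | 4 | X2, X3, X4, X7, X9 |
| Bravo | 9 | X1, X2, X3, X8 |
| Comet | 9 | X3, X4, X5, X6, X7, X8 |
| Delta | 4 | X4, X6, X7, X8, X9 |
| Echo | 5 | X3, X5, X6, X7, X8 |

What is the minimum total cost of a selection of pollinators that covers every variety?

18

Atlas, Bravo, Echo together cover every variety (Atlas ∪ Bravo ∪ Echo = {X1, X2, X3, X4, X5, X6, X7, X8, X9}); total cost 4 + 9 + 5 = 18.
No covering selection has total cost below 18.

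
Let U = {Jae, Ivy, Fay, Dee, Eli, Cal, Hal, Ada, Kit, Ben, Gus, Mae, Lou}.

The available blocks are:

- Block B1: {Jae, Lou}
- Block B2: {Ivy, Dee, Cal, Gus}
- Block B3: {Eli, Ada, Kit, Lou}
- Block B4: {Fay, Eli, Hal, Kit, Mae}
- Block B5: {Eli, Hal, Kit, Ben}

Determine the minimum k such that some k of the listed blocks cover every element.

B1 and B2 and B3 and B4 and B5 together: B1 ∪ B2 ∪ B3 ∪ B4 ∪ B5 = {Jae, Ivy, Fay, Dee, Eli, Cal, Hal, Ada, Kit, Ben, Gus, Mae, Lou} — every element is covered.
No 4 of the 5 blocks cover everything (all 5 combinations miss at least one element), so 5 is optimal.

5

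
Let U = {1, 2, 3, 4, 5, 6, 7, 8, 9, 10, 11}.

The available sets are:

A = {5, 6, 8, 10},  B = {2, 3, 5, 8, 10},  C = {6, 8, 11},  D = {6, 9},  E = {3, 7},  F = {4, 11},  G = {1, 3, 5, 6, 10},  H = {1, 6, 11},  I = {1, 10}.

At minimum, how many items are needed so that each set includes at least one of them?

4

T = {4, 6, 7, 10} meets every set (each contains at least one member of T), and |T| = 4.
The sets D, E, F, I are pairwise disjoint, so any hitting set needs a separate item for each — at least 4. Hence 4 is optimal.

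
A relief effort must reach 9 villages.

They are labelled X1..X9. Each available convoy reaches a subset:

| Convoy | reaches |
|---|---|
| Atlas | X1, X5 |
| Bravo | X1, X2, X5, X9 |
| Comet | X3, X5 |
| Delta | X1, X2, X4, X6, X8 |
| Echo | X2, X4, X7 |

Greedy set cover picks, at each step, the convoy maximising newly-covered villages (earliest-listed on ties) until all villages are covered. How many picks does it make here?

4

Greedy: pick Delta (covers 5 new) → pick Bravo (covers 2 new) → pick Comet (covers 1 new) → pick Echo (covers 1 new). Total picks: 4.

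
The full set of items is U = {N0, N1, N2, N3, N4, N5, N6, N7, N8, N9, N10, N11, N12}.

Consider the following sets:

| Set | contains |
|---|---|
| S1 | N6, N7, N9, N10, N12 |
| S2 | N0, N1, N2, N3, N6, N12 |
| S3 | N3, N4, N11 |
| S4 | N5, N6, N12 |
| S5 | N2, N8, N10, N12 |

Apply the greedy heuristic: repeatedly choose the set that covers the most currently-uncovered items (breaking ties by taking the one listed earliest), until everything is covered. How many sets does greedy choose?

5

Greedy: pick S2 (covers 6 new) → pick S1 (covers 3 new) → pick S3 (covers 2 new) → pick S4 (covers 1 new) → pick S5 (covers 1 new). Total picks: 5.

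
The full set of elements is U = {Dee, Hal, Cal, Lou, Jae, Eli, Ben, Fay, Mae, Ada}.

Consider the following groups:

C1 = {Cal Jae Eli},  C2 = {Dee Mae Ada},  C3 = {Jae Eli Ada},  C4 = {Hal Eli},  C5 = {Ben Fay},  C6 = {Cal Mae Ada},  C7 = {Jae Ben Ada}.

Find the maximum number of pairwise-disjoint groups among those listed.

3

C2, C4, C5 are pairwise disjoint (C2={Dee,Mae,Ada}; C4={Hal,Eli}; C5={Ben,Fay}).
Every remaining group overlaps one of these, and no 4 of the listed groups are pairwise disjoint, so 3 is the maximum.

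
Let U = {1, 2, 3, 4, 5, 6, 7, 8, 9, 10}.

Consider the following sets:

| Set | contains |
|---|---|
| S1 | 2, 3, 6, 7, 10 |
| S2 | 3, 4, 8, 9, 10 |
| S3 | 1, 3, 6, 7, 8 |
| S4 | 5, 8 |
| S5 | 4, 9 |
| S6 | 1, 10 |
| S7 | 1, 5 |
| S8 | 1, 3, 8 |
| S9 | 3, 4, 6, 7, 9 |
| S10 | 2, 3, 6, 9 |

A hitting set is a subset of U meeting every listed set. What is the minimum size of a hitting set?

Take H = {1, 4, 5, 6}. Each listed set contains at least one of these, so H is a hitting set of size 4.
No choice of 3 elements meets every set, so 4 is the minimum.

4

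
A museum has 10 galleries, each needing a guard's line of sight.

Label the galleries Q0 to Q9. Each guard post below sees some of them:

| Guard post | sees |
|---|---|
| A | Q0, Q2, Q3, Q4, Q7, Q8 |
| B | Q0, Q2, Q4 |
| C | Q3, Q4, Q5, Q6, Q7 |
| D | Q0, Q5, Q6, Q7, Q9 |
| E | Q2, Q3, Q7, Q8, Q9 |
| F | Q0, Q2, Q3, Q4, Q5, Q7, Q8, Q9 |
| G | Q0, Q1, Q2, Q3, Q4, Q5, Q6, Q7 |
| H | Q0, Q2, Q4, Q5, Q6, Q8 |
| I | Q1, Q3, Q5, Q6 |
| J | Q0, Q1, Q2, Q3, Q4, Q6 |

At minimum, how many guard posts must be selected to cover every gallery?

F and I together: F ∪ I = {Q0, Q1, Q2, Q3, Q4, Q5, Q6, Q7, Q8, Q9} — every gallery is covered.
No single guard post has all 10 galleries (the largest, F, has 8), so 2 is optimal.

2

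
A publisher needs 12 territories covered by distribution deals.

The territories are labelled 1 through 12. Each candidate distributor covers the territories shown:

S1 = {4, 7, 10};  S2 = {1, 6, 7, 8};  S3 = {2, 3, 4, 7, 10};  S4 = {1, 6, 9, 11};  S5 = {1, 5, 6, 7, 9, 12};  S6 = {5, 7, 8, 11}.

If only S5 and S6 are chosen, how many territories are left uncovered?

Union of S5, S6 = {1, 5, 6, 7, 8, 9, 11, 12}.
Not covered: 2, 3, 4, 10 — 4 territories.

4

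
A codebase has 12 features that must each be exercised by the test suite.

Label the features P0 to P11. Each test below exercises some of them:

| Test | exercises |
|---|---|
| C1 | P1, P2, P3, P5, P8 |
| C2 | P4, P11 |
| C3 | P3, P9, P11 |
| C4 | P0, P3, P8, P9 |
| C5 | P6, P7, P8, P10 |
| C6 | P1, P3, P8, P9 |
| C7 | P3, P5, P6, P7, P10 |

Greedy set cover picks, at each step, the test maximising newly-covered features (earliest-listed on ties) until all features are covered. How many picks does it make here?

Greedy: pick C1 (covers 5 new) → pick C5 (covers 3 new) → pick C2 (covers 2 new) → pick C4 (covers 2 new). Total picks: 4.

4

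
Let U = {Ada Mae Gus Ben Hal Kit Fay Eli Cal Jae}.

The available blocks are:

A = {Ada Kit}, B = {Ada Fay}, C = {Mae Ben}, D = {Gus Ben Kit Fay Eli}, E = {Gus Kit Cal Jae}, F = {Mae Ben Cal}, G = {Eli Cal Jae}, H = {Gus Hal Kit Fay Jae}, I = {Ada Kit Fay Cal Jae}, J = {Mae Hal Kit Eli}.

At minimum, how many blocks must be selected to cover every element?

Take {D, I, J}. Their union is {Ada, Mae, Gus, Ben, Hal, Kit, Fay, Eli, Cal, Jae}, which is all 10 elements.
No 2 of the 10 blocks cover everything (all 45 combinations miss at least one element), so 3 is optimal.

3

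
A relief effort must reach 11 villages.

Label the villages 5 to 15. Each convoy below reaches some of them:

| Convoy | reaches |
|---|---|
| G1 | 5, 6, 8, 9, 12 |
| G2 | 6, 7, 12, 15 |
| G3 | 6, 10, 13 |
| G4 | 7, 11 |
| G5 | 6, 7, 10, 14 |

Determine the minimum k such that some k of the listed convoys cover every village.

G1 and G2 and G3 and G4 and G5 together: G1 ∪ G2 ∪ G3 ∪ G4 ∪ G5 = {5, 6, 7, 8, 9, 10, 11, 12, 13, 14, 15} — every village is covered.
No 4 of the 5 convoys cover everything (all 5 combinations miss at least one village), so 5 is optimal.

5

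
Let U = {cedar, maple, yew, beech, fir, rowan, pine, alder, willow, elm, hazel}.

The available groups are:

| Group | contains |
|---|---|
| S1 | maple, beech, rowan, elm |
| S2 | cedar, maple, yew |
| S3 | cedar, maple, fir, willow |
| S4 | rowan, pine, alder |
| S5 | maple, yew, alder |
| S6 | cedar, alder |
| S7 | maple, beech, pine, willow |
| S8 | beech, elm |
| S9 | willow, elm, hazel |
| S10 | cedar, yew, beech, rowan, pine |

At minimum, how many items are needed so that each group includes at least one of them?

4

The 4 items {cedar, maple, alder, elm} hit every group.
No choice of 3 items meets every group, so 4 is the minimum.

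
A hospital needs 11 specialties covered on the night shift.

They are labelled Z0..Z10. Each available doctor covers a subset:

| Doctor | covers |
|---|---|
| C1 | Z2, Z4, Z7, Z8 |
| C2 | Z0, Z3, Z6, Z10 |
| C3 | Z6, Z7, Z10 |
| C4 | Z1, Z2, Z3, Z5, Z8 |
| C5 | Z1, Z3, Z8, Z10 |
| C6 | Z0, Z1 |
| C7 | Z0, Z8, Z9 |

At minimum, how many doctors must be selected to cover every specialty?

Take {C1, C3, C4, C7}. Their union is {Z0, Z1, Z2, Z3, Z4, Z5, Z6, Z7, Z8, Z9, Z10}, which is all 11 specialties.
No 3 of the 7 doctors cover everything (all 35 combinations miss at least one specialty), so 4 is optimal.

4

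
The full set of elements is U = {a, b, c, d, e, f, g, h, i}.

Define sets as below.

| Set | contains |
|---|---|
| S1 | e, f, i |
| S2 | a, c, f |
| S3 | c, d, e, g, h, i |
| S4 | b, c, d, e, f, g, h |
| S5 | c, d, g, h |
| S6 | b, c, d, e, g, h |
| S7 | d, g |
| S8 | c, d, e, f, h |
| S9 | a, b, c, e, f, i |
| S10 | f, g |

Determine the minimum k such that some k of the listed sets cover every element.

2

S3 and S9 cover everything between them: the union {a, b, c, d, e, f, g, h, i} is all of U.
No single set has all 9 elements (the largest, S4, has 7), so 2 is optimal.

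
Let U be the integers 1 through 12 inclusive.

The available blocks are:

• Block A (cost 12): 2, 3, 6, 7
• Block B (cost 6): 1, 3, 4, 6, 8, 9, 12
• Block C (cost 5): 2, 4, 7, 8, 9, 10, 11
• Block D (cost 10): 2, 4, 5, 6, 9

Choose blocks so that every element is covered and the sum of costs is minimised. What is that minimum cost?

21

B, C, D together cover every element (B ∪ C ∪ D = {1, 2, 3, 4, 5, 6, 7, 8, 9, 10, 11, 12}); total cost 6 + 5 + 10 = 21.
No covering selection has total cost below 21.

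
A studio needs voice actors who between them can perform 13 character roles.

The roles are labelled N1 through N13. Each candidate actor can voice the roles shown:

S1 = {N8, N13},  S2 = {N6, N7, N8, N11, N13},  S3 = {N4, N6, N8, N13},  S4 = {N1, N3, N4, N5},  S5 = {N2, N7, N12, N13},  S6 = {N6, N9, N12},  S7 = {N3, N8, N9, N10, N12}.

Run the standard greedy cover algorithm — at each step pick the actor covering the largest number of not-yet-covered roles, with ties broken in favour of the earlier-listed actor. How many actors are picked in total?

4

Greedy: pick S2 (covers 5 new) → pick S4 (covers 4 new) → pick S7 (covers 3 new) → pick S5 (covers 1 new). Total picks: 4.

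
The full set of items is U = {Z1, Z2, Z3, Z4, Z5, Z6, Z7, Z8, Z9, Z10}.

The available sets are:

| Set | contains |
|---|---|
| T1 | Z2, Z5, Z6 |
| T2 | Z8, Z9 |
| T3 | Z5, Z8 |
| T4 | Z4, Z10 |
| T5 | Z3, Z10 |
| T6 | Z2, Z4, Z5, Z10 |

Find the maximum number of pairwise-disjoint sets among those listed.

3

T1, T2, T5 are pairwise disjoint (T1={Z2,Z5,Z6}; T2={Z8,Z9}; T5={Z3,Z10}).
Every remaining set overlaps one of these, and no 4 of the listed sets are pairwise disjoint, so 3 is the maximum.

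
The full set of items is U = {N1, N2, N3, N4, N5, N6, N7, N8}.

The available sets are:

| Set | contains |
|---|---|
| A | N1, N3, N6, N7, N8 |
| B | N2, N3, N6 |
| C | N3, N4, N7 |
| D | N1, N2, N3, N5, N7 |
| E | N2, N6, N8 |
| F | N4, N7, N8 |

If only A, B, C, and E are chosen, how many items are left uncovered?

Union of A, B, C, E = {N1, N2, N3, N4, N6, N7, N8}.
Not covered: N5 — 1 item.

1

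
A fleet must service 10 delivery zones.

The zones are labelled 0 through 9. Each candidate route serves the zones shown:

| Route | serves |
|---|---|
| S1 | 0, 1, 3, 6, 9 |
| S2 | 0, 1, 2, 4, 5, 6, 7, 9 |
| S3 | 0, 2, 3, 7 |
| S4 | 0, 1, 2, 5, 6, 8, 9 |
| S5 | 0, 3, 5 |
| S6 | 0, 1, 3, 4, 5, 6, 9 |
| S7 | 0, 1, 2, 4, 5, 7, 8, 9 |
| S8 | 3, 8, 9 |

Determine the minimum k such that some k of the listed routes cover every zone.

Take {S1, S7}. Their union is {0, 1, 2, 3, 4, 5, 6, 7, 8, 9}, which is all 10 zones.
No single route has all 10 zones (the largest, S2, has 8), so 2 is optimal.

2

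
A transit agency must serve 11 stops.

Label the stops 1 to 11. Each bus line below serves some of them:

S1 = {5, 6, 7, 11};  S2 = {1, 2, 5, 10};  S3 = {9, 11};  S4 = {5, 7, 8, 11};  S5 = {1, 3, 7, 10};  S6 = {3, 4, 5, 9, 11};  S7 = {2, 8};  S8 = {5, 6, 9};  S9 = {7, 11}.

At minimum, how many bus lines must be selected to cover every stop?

S1 and S2 and S4 and S6 together: S1 ∪ S2 ∪ S4 ∪ S6 = {1, 2, 3, 4, 5, 6, 7, 8, 9, 10, 11} — every stop is covered.
No 3 of the 9 bus lines cover everything (all 84 combinations miss at least one stop), so 4 is optimal.

4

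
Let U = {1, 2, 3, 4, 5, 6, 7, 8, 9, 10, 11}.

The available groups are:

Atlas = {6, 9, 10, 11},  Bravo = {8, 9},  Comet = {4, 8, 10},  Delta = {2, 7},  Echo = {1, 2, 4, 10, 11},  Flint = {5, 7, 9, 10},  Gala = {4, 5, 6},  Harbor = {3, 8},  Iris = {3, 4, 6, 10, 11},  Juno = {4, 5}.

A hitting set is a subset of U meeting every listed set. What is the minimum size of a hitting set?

4

The 4 items {4, 6, 7, 8} hit every group.
The groups Atlas, Delta, Harbor, Juno are pairwise disjoint, so any hitting set needs a separate item for each — at least 4. Hence 4 is optimal.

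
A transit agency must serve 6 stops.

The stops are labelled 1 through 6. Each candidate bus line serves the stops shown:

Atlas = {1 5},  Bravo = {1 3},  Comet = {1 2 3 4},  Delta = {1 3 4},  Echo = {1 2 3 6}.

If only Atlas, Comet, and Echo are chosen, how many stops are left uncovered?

Union of Atlas, Comet, Echo = {1, 2, 3, 4, 5, 6} — that's every stop, so 0 are uncovered.

0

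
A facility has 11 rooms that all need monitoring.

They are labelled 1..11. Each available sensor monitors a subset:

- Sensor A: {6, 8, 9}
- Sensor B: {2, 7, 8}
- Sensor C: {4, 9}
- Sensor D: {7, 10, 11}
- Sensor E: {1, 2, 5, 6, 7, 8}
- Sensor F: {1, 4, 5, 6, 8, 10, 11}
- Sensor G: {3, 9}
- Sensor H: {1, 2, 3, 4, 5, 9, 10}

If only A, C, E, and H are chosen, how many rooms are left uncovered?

Union of A, C, E, H = {1, 2, 3, 4, 5, 6, 7, 8, 9, 10}.
Not covered: 11 — 1 room.

1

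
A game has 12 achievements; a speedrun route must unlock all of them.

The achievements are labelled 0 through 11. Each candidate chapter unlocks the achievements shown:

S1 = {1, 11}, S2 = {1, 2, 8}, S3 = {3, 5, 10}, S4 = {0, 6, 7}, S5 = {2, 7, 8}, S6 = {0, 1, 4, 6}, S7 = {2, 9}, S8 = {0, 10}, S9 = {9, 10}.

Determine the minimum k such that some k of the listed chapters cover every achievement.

S1 and S3 and S5 and S6 and S7 together: S1 ∪ S3 ∪ S5 ∪ S6 ∪ S7 = {0, 1, 2, 3, 4, 5, 6, 7, 8, 9, 10, 11} — every achievement is covered.
Only S1 contains 11, so S1 is forced; the remaining 10 achievements need at least 4 more chapters (each remaining chapter adds at most 3) — so at least 5 chapters are needed, and 5 is optimal.

5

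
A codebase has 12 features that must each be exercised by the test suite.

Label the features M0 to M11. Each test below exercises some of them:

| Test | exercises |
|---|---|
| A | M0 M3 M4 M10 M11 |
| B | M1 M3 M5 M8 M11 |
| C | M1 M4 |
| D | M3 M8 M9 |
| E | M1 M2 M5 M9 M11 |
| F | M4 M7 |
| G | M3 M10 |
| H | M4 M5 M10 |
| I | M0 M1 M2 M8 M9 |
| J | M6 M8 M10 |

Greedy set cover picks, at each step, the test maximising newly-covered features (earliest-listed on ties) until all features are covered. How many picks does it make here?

4

Greedy: pick A (covers 5 new) → pick E (covers 4 new) → pick J (covers 2 new) → pick F (covers 1 new). Total picks: 4.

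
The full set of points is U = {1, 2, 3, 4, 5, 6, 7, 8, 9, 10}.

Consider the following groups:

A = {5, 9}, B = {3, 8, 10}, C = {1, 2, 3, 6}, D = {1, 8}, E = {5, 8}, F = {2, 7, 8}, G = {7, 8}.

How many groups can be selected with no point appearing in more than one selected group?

3

A, C, G are pairwise disjoint (A={5,9}; C={1,2,3,6}; G={7,8}).
Every remaining group overlaps one of these, and no 4 of the listed groups are pairwise disjoint, so 3 is the maximum.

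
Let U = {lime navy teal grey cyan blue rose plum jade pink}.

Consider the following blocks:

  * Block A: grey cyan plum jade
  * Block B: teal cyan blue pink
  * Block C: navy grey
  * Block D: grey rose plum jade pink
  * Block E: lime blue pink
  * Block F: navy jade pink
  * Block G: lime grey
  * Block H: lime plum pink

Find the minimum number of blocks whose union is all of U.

4

Take {B, C, D, E}. Their union is {lime, navy, teal, grey, cyan, blue, rose, plum, jade, pink}, which is all 10 elements.
No 3 of the 8 blocks cover everything (all 56 combinations miss at least one element), so 4 is optimal.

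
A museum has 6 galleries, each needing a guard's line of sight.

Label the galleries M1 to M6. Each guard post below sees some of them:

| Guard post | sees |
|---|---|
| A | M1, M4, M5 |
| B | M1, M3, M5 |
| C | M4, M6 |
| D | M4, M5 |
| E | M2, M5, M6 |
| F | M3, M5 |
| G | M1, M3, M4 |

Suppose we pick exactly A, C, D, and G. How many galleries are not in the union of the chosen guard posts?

1

Union of A, C, D, G = {M1, M3, M4, M5, M6}.
Not covered: M2 — 1 gallery.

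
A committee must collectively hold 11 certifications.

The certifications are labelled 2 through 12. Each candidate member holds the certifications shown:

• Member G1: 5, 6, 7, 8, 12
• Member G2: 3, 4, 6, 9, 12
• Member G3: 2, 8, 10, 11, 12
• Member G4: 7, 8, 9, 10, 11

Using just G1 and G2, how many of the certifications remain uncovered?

3

Union of G1, G2 = {3, 4, 5, 6, 7, 8, 9, 12}.
Not covered: 2, 10, 11 — 3 certifications.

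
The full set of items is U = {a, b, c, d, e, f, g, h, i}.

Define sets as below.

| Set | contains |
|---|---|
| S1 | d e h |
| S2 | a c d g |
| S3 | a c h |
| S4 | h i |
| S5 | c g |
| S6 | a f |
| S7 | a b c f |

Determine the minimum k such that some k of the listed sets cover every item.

S1, S4, S5, and S7 cover everything between them: the union {a, b, c, d, e, f, g, h, i} is all of U.
No 3 of the 7 sets cover everything (all 35 combinations miss at least one item), so 4 is optimal.

4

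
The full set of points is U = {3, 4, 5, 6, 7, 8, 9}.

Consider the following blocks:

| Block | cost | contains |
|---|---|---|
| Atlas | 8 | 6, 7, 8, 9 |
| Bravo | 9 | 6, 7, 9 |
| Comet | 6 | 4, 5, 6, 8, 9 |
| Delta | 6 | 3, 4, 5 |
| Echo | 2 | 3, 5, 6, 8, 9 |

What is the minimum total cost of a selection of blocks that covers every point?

Atlas, Delta together cover every point (Atlas ∪ Delta = {3, 4, 5, 6, 7, 8, 9}); total cost 8 + 6 = 14.
The greedy pick Echo, Comet, Atlas costs 16; no covering selection beats 14.

14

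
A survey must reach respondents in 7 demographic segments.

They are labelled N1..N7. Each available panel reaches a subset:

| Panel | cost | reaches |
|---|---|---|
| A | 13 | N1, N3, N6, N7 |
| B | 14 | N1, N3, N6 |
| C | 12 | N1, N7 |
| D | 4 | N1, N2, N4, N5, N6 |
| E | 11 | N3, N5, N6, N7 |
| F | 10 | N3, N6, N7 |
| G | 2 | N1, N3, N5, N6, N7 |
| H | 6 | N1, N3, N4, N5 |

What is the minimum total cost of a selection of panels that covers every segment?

6

D, G together cover every segment (D ∪ G = {N1, N2, N3, N4, N5, N6, N7}); total cost 4 + 2 = 6.
No covering selection has total cost below 6.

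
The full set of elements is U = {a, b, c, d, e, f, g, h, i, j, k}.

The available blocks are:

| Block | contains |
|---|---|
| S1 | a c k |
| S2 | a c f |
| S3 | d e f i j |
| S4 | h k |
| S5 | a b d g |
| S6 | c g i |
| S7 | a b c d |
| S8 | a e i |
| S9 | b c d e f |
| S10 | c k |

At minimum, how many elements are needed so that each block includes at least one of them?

T = {a, d, g, k} meets every block (each contains at least one member of T), and |T| = 4.
No choice of 3 elements meets every block, so 4 is the minimum.

4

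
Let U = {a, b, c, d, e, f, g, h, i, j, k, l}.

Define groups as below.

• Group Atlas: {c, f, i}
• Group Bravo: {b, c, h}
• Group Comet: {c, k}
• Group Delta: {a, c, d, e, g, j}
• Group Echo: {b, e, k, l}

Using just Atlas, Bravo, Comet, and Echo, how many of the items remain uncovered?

Union of Atlas, Bravo, Comet, Echo = {b, c, e, f, h, i, k, l}.
Not covered: a, d, g, j — 4 items.

4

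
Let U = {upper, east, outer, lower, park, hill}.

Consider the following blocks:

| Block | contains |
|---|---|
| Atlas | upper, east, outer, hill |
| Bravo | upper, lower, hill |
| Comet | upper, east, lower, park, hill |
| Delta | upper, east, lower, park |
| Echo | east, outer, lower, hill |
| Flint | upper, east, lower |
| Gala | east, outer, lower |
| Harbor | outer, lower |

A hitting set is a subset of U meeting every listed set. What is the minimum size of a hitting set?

2

H = {upper, outer} meets every block (each contains at least one member of H), and |H| = 2.
No single element lies in every block, so at least 2 are needed and 2 is optimal.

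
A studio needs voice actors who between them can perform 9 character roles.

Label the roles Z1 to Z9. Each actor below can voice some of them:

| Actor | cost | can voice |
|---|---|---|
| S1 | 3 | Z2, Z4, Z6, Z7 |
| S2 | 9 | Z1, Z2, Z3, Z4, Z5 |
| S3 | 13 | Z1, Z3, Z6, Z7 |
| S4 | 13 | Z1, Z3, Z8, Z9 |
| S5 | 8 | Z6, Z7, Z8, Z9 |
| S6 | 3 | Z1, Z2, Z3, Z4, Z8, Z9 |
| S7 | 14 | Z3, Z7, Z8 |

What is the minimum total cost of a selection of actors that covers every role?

S1, S2, S6 together cover every role (S1 ∪ S2 ∪ S6 = {Z1, Z2, Z3, Z4, Z5, Z6, Z7, Z8, Z9}); total cost 3 + 9 + 3 = 15.
No covering selection has total cost below 15.

15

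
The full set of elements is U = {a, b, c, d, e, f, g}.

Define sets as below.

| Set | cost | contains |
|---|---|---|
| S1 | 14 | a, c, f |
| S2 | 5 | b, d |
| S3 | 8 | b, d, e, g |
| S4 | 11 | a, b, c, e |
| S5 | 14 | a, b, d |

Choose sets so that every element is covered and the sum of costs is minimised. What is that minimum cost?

S1, S3 together cover every element (S1 ∪ S3 = {a, b, c, d, e, f, g}); total cost 14 + 8 = 22.
No covering selection has total cost below 22.

22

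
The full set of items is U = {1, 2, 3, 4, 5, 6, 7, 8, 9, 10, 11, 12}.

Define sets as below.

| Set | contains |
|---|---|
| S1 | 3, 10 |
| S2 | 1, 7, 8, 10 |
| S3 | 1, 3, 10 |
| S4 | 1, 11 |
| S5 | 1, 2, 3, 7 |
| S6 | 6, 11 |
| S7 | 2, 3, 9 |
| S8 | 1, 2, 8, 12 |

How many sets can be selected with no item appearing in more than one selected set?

3

S2, S6, S7 are pairwise disjoint (S2={1,7,8,10}; S6={6,11}; S7={2,3,9}).
Every remaining set overlaps one of these, and no 4 of the listed sets are pairwise disjoint, so 3 is the maximum.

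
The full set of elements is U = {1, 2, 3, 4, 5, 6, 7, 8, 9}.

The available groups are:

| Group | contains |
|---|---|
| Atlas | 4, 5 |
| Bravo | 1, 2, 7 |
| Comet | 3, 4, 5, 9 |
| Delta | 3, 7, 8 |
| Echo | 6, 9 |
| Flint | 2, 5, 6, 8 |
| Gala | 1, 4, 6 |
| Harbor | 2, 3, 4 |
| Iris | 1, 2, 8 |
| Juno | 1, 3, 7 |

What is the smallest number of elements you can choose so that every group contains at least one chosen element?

H = {1, 4, 6, 7} meets every group (each contains at least one member of H), and |H| = 4.
No choice of 3 elements meets every group, so 4 is the minimum.

4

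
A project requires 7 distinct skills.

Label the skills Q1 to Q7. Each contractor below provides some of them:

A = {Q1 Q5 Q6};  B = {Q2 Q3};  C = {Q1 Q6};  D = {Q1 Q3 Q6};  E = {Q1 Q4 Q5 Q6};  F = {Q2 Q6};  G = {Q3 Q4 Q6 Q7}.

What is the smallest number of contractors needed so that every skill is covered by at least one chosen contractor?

A and F and G together: A ∪ F ∪ G = {Q1, Q2, Q3, Q4, Q5, Q6, Q7} — every skill is covered.
Only G contains Q7, so G is forced; the remaining 3 skills need at least 2 more contractors (each remaining contractor adds at most 2) — so at least 3 contractors are needed, and 3 is optimal.

3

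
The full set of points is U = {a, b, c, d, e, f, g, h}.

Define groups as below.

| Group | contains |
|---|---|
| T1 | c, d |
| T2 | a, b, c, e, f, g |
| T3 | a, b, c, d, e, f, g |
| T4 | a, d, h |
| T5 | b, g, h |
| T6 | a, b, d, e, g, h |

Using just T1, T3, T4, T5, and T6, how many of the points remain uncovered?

Union of T1, T3, T4, T5, T6 = {a, b, c, d, e, f, g, h} — that's every point, so 0 are uncovered.

0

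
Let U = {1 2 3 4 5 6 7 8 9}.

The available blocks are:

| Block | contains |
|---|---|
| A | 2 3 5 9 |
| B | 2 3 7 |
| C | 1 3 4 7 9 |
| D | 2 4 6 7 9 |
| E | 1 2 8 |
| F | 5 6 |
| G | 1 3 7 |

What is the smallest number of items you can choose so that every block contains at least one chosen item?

Take H = {2, 5, 7}. Each listed block contains at least one of these, so H is a hitting set of size 3.
No choice of 2 items meets every block, so 3 is the minimum.

3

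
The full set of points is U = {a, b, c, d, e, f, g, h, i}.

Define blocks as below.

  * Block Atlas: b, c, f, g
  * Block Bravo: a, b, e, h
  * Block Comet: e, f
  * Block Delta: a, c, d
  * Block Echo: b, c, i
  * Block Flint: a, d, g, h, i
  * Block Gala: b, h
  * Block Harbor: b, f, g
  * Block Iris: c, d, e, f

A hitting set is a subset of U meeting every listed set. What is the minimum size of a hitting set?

Take T = {b, d, f}. Each listed block contains at least one of these, so T is a hitting set of size 3.
The blocks Comet, Delta, Gala are pairwise disjoint, so any hitting set needs a separate point for each — at least 3. Hence 3 is optimal.

3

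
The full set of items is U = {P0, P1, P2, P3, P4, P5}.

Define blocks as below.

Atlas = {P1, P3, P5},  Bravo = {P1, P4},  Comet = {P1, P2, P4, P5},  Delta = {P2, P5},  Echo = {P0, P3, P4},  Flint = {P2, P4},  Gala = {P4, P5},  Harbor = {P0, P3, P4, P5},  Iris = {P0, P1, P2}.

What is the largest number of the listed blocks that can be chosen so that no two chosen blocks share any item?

Gala, Iris are pairwise disjoint (Gala={P4,P5}; Iris={P0,P1,P2}).
Every remaining block overlaps one of these, and no 3 of the listed blocks are pairwise disjoint, so 2 is the maximum.

2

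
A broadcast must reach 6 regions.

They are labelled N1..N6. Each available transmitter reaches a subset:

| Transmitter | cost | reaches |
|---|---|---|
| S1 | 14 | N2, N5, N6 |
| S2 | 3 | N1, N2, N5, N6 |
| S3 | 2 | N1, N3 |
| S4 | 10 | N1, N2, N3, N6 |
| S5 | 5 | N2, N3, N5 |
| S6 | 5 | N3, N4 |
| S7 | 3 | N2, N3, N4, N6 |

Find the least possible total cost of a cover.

6

S2, S7 together cover every region (S2 ∪ S7 = {N1, N2, N3, N4, N5, N6}); total cost 3 + 3 = 6.
No covering selection has total cost below 6.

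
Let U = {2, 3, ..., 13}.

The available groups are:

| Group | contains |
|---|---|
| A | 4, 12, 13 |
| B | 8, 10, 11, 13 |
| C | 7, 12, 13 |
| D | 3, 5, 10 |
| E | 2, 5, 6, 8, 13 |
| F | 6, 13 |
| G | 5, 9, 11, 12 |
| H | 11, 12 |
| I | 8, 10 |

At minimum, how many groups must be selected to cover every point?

A and C and D and E and G together: A ∪ C ∪ D ∪ E ∪ G = {2, 3, 4, 5, 6, 7, 8, 9, 10, 11, 12, 13} — every point is covered.
No 4 of the 9 groups cover everything (all 126 combinations miss at least one point), so 5 is optimal.

5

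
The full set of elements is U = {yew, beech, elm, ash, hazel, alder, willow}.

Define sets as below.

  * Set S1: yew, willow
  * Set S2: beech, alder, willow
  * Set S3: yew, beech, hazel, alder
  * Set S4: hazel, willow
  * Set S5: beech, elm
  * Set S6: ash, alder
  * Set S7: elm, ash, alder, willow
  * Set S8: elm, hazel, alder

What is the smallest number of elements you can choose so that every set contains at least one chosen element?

3

H = {elm, alder, willow} meets every set (each contains at least one member of H), and |H| = 3.
The sets S4, S5, S6 are pairwise disjoint, so any hitting set needs a separate element for each — at least 3. Hence 3 is optimal.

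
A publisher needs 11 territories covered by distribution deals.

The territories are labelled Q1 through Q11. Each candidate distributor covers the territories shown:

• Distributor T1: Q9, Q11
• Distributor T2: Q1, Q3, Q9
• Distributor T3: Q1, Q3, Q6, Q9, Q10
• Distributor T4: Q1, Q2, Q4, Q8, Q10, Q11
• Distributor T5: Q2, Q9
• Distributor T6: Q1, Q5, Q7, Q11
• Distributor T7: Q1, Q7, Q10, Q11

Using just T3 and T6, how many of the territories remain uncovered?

3

Union of T3, T6 = {Q1, Q3, Q5, Q6, Q7, Q9, Q10, Q11}.
Not covered: Q2, Q4, Q8 — 3 territories.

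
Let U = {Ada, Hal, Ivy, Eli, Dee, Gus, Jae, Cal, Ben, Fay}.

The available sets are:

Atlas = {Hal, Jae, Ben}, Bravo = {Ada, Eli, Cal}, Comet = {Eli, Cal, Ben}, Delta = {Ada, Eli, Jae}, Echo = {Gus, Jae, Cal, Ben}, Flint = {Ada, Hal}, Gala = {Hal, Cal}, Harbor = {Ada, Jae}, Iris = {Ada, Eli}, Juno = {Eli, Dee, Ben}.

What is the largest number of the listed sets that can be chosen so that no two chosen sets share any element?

Gala, Harbor, Juno are pairwise disjoint (Gala={Hal,Cal}; Harbor={Ada,Jae}; Juno={Eli,Dee,Ben}).
Every remaining set overlaps one of these, and no 4 of the listed sets are pairwise disjoint, so 3 is the maximum.

3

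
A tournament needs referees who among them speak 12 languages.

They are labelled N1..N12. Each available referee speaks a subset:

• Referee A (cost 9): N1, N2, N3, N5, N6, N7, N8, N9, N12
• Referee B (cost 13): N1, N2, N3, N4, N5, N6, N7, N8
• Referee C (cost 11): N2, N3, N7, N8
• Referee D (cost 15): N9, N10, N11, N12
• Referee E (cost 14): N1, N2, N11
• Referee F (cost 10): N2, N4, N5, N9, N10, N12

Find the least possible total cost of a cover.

28

B, D together cover every language (B ∪ D = {N1, N2, N3, N4, N5, N6, N7, N8, N9, N10, N11, N12}); total cost 13 + 15 = 28.
The greedy pick A, F, E costs 33; no covering selection beats 28.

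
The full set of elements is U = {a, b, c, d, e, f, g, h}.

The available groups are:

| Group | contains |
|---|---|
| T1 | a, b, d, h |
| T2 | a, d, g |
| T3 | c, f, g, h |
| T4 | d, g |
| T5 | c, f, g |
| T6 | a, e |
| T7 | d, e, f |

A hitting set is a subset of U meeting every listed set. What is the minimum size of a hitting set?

The 3 elements {c, d, e} hit every group.
No choice of 2 elements meets every group, so 3 is the minimum.

3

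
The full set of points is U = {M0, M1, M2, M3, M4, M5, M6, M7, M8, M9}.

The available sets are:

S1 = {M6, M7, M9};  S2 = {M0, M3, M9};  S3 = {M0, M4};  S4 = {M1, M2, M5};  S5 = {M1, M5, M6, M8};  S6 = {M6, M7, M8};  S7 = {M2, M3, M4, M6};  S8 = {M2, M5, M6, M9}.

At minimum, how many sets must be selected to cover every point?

4

Take {S2, S3, S4, S6}. Their union is {M0, M1, M2, M3, M4, M5, M6, M7, M8, M9}, which is all 10 points.
No 3 of the 8 sets cover everything (all 56 combinations miss at least one point), so 4 is optimal.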